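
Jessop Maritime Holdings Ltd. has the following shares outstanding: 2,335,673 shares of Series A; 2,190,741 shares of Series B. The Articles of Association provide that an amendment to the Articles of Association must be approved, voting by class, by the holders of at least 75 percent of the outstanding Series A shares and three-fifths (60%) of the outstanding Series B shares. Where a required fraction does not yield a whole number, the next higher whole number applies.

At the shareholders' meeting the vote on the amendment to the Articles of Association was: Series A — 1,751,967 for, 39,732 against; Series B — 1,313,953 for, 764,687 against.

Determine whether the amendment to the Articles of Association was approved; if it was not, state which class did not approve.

Series A: 3/4 of 2335673 = 1751754.75, rounded up to 1751755; 1,751,755 required, 1,751,967 in favor — approved.
Series B: 3/5 of 2190741 = 1314444.60, rounded up to 1314445; 1,314,445 required, 1,313,953 in favor — not approved.

Not approved — the Series B shares did not give the required vote.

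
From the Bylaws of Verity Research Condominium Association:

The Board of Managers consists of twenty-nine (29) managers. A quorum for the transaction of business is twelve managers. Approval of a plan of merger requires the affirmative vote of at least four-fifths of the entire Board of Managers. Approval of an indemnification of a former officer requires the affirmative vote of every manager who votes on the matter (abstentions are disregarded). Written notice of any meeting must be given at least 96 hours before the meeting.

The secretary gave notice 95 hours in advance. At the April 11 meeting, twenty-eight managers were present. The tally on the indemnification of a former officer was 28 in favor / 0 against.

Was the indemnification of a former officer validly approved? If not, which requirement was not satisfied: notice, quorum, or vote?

Invalid — notice requirement not satisfied.

Notice: 95 hours given; 96 required (95 < 96). Not satisfied.
Quorum: 28 present; quorum is 12. Satisfied.
Vote: the indemnification of a former officer requires the unanimous vote of the votes cast (28). Unanimous means all 28, so 28 affirmative votes are needed; 28 voted in favor. Satisfied.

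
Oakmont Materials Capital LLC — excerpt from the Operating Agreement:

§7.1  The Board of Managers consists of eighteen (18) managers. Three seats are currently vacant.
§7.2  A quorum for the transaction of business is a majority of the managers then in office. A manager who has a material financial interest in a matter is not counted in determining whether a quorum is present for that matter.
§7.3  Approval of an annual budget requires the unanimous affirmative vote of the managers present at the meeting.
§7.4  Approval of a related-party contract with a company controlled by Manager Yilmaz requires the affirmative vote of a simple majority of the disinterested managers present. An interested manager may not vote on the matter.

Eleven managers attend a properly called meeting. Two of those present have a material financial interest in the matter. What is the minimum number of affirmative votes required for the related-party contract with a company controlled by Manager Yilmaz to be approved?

5

The related-party contract with a company controlled by Manager Yilmaz requires a majority of the disinterested managers present (11 − 2 = 9).
A majority of 9 is 5.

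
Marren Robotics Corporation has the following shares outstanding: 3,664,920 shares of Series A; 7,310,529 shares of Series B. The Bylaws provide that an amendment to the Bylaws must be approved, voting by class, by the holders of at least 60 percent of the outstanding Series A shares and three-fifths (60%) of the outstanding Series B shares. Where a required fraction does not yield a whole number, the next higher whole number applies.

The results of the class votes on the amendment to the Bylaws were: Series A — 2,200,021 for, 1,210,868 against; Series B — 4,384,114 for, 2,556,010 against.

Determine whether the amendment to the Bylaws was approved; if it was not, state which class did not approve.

Series A: 3/5 of 3664920 = 2198952; 2,198,952 required, 2,200,021 in favor — approved.
Series B: 3/5 of 7310529 = 4386317.40, rounded up to 4386318; 4,386,318 required, 4,384,114 in favor — not approved.

Not approved — the Series B shares did not give the required vote.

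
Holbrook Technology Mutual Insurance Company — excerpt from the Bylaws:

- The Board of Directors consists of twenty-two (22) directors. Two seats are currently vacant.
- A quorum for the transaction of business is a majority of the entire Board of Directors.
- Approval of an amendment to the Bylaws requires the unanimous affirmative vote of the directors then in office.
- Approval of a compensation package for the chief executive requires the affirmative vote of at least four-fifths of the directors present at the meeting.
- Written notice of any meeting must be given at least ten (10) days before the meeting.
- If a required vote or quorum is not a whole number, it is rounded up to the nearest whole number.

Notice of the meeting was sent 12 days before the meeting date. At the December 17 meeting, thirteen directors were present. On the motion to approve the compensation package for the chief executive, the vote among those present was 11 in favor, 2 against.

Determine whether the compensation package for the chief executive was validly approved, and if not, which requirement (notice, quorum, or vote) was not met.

Notice: 12 days given; 10 required (12 ≥ 10). Satisfied.
Quorum: 13 present; quorum is 12. Satisfied.
Vote: the compensation package for the chief executive requires four-fifths of the directors present (13). 4/5 of 13 = 10.40, rounded up to 11, so 11 affirmative votes are needed; 11 voted in favor. Satisfied.

Valid — all requirements satisfied.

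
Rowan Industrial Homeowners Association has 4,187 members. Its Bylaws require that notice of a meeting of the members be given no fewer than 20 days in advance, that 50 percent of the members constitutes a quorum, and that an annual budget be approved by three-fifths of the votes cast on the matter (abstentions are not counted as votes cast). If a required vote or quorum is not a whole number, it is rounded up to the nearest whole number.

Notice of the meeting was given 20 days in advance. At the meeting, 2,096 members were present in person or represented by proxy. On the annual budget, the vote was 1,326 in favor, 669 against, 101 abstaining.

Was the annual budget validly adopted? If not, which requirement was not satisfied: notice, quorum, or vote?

Notice: 20 days given; 20 required. Satisfied.
Quorum: 50% of 4,187 = 2,093.50, rounded up to 2,094; 2,096 present. Satisfied.
Vote: requires three-fifths of the votes cast (2,096 − 101 abstaining = 1,995); 3/5 of 1995 = 1197, so 1,197 needed; 1,326 in favor. Satisfied.

Valid — all requirements satisfied.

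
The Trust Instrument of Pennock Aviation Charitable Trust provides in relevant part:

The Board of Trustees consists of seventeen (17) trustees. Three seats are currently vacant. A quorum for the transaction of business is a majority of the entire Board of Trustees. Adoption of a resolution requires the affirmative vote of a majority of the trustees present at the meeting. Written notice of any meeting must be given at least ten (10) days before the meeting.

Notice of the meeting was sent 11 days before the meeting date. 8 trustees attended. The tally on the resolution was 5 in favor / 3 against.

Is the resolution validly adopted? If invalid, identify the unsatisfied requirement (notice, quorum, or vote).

Invalid — quorum requirement not satisfied.

Notice: 11 days given; 10 required (11 ≥ 10). Satisfied.
Quorum: 8 present; quorum is 9. Not satisfied.
Vote: the resolution requires a majority of the trustees present (8). A majority of 8 is 5, so 5 affirmative votes are needed; 5 voted in favor. Satisfied. (Moot — without a quorum no business can be validly transacted.)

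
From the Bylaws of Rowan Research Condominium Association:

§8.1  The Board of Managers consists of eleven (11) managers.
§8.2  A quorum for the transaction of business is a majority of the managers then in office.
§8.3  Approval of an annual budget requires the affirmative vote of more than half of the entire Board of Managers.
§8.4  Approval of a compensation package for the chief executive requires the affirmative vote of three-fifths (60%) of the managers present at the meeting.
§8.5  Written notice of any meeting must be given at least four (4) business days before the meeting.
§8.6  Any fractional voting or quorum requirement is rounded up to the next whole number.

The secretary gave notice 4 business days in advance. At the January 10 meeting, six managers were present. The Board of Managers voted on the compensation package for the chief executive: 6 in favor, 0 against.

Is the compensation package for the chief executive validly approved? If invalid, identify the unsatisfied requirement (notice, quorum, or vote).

Notice: 4 business days given; 4 required (4 ≥ 4). Satisfied.
Quorum: 6 present; quorum is 6. Satisfied.
Vote: the compensation package for the chief executive requires three-fifths of the managers present (6). 3/5 of 6 = 3.60, rounded up to 4, so 4 affirmative votes are needed; 6 voted in favor. Satisfied.

Valid — all requirements satisfied.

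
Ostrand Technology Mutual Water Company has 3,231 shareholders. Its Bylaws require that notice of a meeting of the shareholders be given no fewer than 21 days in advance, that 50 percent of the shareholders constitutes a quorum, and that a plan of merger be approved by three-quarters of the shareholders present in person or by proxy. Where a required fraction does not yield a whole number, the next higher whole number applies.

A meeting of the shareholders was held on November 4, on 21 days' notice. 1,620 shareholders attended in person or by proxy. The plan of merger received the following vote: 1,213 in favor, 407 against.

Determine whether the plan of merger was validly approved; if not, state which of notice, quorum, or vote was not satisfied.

Notice: 21 days given; 21 required. Satisfied.
Quorum: 50% of 3,231 = 1,615.50, rounded up to 1,616; 1,620 present. Satisfied.
Vote: requires three-fourths of those present (1,620); 3/4 of 1620 = 1215, so 1,215 needed; 1,213 in favor. Not satisfied.

Invalid — vote requirement not satisfied.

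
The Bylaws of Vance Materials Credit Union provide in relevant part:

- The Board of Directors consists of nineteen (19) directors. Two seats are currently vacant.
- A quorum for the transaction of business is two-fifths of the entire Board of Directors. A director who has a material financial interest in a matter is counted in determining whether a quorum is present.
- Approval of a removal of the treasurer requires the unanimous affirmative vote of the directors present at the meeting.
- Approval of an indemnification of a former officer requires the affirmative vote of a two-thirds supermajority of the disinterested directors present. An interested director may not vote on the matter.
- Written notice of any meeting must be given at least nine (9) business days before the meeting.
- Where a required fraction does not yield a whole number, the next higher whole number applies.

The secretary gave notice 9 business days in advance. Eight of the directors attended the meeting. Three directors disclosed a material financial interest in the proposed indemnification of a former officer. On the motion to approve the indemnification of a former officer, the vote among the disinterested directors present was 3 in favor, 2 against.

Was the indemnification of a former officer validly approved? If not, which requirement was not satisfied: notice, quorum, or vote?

Notice: 9 business days given; 9 required (9 ≥ 9). Satisfied.
Quorum: 8 present (interested directors count toward quorum); quorum is 8. Satisfied.
Vote: the indemnification of a former officer requires two-thirds of the disinterested directors present (8 − 3 = 5). 2/3 of 5 = 3.33, rounded up to 4, so 4 affirmative votes are needed; 3 voted in favor. Not satisfied.

Invalid — vote requirement not satisfied.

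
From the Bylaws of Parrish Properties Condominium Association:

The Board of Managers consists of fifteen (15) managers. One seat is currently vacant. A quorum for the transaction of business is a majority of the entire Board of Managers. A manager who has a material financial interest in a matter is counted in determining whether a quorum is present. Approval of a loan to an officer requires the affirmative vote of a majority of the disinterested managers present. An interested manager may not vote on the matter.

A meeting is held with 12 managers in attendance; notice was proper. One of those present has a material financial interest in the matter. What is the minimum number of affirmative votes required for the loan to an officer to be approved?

6

The loan to an officer requires a majority of the disinterested managers present (12 − 1 = 11).
A majority of 11 is 6.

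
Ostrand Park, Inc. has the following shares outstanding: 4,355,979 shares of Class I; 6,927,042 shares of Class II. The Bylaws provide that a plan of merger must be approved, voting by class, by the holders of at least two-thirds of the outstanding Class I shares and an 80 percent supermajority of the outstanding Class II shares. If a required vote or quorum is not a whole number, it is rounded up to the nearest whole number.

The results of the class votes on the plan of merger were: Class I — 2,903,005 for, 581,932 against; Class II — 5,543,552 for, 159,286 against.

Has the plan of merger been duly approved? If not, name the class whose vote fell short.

Class I: 2/3 of 4355979 = 2903986; 2,903,986 required, 2,903,005 in favor — not approved.
Class II: 4/5 of 6927042 = 5541633.60, rounded up to 5541634; 5,541,634 required, 5,543,552 in favor — approved.

Not approved — the Class I shares did not give the required vote.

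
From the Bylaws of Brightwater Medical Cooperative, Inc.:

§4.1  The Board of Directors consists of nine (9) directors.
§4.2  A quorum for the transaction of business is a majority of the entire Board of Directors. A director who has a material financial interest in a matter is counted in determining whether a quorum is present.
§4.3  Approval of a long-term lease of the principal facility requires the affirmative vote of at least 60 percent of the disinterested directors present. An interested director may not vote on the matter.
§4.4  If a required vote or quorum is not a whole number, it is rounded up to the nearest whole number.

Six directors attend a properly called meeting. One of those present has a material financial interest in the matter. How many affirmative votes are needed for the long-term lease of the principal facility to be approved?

The long-term lease of the principal facility requires three-fifths of the disinterested directors present (6 − 1 = 5).
3/5 of 5 = 3.

3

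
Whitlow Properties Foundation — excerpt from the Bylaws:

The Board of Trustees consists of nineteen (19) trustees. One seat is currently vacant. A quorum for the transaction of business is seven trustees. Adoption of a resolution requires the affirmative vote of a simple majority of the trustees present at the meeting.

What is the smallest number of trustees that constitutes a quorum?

The quorum is fixed at 7.

7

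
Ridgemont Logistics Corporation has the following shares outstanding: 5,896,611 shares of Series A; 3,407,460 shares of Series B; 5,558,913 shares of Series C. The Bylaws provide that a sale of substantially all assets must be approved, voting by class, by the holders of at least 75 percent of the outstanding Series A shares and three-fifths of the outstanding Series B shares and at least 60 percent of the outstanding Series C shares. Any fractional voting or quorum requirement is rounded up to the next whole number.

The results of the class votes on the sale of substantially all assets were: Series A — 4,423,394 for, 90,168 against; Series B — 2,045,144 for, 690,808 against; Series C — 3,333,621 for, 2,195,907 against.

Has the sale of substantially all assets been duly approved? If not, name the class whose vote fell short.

Series A: 3/4 of 5896611 = 4422458.25, rounded up to 4422459; 4,422,459 required, 4,423,394 in favor — approved.
Series B: 3/5 of 3407460 = 2044476; 2,044,476 required, 2,045,144 in favor — approved.
Series C: 3/5 of 5558913 = 3335347.80, rounded up to 3335348; 3,335,348 required, 3,333,621 in favor — not approved.

Not approved — the Series C shares did not give the required vote.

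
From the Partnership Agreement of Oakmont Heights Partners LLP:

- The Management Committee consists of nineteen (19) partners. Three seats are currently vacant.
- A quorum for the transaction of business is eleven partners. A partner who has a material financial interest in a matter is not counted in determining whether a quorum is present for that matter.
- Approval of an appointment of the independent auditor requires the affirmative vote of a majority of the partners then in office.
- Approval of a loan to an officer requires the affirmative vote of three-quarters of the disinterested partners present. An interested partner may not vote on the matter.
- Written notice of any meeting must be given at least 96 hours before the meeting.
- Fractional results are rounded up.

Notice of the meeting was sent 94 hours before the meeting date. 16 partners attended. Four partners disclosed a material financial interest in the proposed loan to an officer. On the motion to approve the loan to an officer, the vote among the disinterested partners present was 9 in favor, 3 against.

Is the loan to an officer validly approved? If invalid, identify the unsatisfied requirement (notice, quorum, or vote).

Invalid — notice requirement not satisfied.

Notice: 94 hours given; 96 required (94 < 96). Not satisfied.
Quorum: 16 present, but the 4 interested partners do not count, leaving 12. Quorum is 11. Satisfied.
Vote: the loan to an officer requires three-fourths of the disinterested partners present (16 − 4 = 12). 3/4 of 12 = 9, so 9 affirmative votes are needed; 9 voted in favor. Satisfied.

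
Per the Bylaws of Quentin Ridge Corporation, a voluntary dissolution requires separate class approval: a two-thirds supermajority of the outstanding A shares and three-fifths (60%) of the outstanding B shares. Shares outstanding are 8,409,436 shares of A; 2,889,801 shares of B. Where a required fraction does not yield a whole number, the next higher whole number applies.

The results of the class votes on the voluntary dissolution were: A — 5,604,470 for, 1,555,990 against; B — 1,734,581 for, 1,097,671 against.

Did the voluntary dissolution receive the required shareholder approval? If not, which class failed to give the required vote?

A: 2/3 of 8409436 = 5606290.67, rounded up to 5606291; 5,606,291 required, 5,604,470 in favor — not approved.
B: 3/5 of 2889801 = 1733880.60, rounded up to 1733881; 1,733,881 required, 1,734,581 in favor — approved.

Not approved — the A shares did not give the required vote.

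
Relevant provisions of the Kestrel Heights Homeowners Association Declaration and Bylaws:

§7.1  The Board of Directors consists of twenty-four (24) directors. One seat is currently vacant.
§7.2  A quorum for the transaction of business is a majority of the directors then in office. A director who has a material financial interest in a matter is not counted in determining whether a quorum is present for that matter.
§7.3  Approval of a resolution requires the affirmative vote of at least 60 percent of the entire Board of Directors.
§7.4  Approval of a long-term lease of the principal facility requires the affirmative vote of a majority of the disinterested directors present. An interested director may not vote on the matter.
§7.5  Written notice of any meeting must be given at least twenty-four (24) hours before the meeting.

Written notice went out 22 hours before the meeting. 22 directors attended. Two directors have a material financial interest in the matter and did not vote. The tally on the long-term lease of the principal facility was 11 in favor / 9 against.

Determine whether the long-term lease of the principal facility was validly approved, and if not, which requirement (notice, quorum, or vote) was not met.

Invalid — notice requirement not satisfied.

Notice: 22 hours given; 24 required (22 < 24). Not satisfied.
Quorum: 22 present, but the 2 interested directors do not count, leaving 20. Quorum is 12. Satisfied.
Vote: the long-term lease of the principal facility requires a majority of the disinterested directors present (22 − 2 = 20). A majority of 20 is 11, so 11 affirmative votes are needed; 11 voted in favor. Satisfied.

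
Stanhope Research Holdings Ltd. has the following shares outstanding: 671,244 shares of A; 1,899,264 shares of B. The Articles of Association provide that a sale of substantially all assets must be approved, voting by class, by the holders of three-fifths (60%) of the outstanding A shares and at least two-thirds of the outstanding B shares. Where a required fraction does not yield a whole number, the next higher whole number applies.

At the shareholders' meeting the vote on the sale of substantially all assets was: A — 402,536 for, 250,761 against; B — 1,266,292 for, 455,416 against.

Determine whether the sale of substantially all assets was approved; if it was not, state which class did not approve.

A: 3/5 of 671244 = 402746.40, rounded up to 402747; 402,747 required, 402,536 in favor — not approved.
B: 2/3 of 1899264 = 1266176; 1,266,176 required, 1,266,292 in favor — approved.

Not approved — the A shares did not give the required vote.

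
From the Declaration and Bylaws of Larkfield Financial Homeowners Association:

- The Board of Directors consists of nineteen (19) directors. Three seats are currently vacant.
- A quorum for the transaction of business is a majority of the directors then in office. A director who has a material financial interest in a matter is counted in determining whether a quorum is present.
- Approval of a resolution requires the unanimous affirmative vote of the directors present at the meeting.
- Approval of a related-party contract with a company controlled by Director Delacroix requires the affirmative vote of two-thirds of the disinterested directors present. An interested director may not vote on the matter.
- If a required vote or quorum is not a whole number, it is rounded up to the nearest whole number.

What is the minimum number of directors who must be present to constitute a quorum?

9

A majority of 16 is 9.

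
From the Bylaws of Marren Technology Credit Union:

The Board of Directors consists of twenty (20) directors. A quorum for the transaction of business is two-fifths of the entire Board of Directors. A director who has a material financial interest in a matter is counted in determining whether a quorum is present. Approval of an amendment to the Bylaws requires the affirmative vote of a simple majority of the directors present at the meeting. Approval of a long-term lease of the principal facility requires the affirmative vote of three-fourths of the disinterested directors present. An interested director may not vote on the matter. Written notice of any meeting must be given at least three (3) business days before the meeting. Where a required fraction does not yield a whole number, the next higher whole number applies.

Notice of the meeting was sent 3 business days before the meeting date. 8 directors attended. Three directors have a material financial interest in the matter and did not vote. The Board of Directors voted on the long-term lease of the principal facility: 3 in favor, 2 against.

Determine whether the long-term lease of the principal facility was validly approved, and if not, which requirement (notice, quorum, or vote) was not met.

Invalid — vote requirement not satisfied.

Notice: 3 business days given; 3 required (3 ≥ 3). Satisfied.
Quorum: 8 present (interested directors count toward quorum); quorum is 8. Satisfied.
Vote: the long-term lease of the principal facility requires three-fourths of the disinterested directors present (8 − 3 = 5). 3/4 of 5 = 3.75, rounded up to 4, so 4 affirmative votes are needed; 3 voted in favor. Not satisfied.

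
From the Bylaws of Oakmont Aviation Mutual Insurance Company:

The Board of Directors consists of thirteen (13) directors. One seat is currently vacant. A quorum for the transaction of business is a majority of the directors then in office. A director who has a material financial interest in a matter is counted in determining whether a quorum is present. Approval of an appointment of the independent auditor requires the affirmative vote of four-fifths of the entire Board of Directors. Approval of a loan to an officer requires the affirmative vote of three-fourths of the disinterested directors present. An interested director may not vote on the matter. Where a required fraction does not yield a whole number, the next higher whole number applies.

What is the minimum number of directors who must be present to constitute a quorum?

A majority of 12 is 7.

7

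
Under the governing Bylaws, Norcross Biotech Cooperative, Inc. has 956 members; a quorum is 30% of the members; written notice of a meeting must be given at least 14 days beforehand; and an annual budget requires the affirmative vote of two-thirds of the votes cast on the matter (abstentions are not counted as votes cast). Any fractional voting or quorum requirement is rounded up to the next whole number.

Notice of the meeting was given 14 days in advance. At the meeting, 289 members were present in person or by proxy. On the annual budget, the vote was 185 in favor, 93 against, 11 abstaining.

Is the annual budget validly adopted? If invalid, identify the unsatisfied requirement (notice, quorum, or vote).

Notice: 14 days given; 14 required. Satisfied.
Quorum: 30% of 956 = 286.80, rounded up to 287; 289 present. Satisfied.
Vote: requires two-thirds of the votes cast (289 − 11 abstaining = 278); 2/3 of 278 = 185.33, rounded up to 186, so 186 needed; 185 in favor. Not satisfied.

Invalid — vote requirement not satisfied.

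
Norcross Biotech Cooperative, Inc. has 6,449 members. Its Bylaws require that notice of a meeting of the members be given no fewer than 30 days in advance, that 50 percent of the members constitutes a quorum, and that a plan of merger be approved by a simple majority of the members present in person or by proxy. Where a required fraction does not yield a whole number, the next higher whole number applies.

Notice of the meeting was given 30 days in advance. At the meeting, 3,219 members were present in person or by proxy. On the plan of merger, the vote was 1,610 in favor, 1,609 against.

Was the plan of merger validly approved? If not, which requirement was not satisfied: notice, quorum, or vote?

Invalid — quorum requirement not satisfied.

Notice: 30 days given; 30 required. Satisfied.
Quorum: 50% of 6,449 = 3,224.50, rounded up to 3,225; 3,219 present. Not satisfied.
Vote: requires a majority of those present (3,219); a majority of 3219 is 1610, so 1,610 needed; 1,610 in favor. Satisfied.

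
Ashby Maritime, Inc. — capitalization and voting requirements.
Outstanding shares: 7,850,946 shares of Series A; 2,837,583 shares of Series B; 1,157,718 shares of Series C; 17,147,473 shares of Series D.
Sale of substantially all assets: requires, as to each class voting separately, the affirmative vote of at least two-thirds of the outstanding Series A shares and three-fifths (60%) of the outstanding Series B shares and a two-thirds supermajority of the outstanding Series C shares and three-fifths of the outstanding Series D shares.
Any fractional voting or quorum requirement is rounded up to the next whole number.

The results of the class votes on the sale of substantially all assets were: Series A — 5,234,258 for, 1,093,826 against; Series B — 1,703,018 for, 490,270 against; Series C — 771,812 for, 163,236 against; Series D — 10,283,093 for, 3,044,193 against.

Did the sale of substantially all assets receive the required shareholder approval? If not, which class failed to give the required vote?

Series A: 2/3 of 7850946 = 5233964; 5,233,964 required, 5,234,258 in favor — approved.
Series B: 3/5 of 2837583 = 1702549.80, rounded up to 1702550; 1,702,550 required, 1,703,018 in favor — approved.
Series C: 2/3 of 1157718 = 771812; 771,812 required, 771,812 in favor — approved.
Series D: 3/5 of 17147473 = 10288483.80, rounded up to 10288484; 10,288,484 required, 10,283,093 in favor — not approved.

Not approved — the Series D shares did not give the required vote.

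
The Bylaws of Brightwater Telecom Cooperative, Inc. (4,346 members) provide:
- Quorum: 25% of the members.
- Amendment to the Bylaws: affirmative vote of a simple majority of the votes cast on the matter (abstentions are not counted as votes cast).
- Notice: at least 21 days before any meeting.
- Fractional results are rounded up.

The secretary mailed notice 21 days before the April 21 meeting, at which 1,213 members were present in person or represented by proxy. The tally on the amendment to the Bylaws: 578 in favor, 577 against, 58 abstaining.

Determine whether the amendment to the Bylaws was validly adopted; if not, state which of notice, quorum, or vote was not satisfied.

Valid — all requirements satisfied.

Notice: 21 days given; 21 required. Satisfied.
Quorum: 25% of 4,346 = 1,086.50, rounded up to 1,087; 1,213 present. Satisfied.
Vote: requires a majority of the votes cast (1,213 − 58 abstaining = 1,155); a majority of 1155 is 578, so 578 needed; 578 in favor. Satisfied.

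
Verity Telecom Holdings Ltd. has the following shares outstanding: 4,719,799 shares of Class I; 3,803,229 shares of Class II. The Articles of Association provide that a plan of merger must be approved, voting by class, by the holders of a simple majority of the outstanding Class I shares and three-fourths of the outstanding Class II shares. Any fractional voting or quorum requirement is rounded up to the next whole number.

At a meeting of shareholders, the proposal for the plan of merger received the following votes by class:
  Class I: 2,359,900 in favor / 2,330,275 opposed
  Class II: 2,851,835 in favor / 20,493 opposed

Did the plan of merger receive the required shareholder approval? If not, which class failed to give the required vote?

Class I: a majority of 4719799 is 2359900; 2,359,900 required, 2,359,900 in favor — approved.
Class II: 3/4 of 3803229 = 2852421.75, rounded up to 2852422; 2,852,422 required, 2,851,835 in favor — not approved.

Not approved — the Class II shares did not give the required vote.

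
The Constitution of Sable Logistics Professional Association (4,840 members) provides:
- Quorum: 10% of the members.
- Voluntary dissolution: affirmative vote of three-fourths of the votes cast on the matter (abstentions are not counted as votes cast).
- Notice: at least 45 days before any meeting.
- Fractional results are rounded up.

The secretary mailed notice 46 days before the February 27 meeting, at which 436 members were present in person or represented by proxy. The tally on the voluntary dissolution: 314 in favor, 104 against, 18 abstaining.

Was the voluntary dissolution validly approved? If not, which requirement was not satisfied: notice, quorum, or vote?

Invalid — quorum requirement not satisfied.

Notice: 46 days given; 45 required. Satisfied.
Quorum: 10% of 4,840 = 484; 436 present. Not satisfied.
Vote: requires three-fourths of the votes cast (436 − 18 abstaining = 418); 3/4 of 418 = 313.50, rounded up to 314, so 314 needed; 314 in favor. Satisfied.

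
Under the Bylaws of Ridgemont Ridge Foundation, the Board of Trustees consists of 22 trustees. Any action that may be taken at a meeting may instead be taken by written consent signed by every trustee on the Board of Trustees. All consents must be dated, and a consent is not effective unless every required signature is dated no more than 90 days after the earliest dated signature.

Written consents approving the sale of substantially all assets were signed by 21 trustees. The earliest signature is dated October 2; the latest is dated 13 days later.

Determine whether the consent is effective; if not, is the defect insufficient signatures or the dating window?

Signatures required: every one of 22 — unanimous means all 22, so 22 needed; 21 signed. Insufficient.
Dating window: the latest signature is 13 days after the earliest; the limit is 90 days. Within the window.

Not effective — insufficient signatures.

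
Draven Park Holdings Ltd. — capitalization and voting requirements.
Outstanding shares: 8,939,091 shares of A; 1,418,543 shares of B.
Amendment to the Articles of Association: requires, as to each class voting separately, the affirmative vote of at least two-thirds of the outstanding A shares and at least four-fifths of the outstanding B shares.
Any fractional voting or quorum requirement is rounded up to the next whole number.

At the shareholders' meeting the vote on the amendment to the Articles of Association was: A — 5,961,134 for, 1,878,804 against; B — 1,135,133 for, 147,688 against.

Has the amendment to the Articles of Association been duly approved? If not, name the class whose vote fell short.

Approved — every class gave the required vote.

A: 2/3 of 8939091 = 5959394; 5,959,394 required, 5,961,134 in favor — approved.
B: 4/5 of 1418543 = 1134834.40, rounded up to 1134835; 1,134,835 required, 1,135,133 in favor — approved.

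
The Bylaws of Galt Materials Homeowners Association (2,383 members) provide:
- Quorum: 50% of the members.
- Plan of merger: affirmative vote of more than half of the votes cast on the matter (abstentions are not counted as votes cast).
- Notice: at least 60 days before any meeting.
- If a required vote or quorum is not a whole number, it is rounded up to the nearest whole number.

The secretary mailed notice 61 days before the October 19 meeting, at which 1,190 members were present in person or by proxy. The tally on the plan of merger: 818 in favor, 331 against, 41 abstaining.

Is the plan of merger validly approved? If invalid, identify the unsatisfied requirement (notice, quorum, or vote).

Notice: 61 days given; 60 required. Satisfied.
Quorum: 50% of 2,383 = 1,191.50, rounded up to 1,192; 1,190 present. Not satisfied.
Vote: requires a majority of the votes cast (1,190 − 41 abstaining = 1,149); a majority of 1149 is 575, so 575 needed; 818 in favor. Satisfied.

Invalid — quorum requirement not satisfied.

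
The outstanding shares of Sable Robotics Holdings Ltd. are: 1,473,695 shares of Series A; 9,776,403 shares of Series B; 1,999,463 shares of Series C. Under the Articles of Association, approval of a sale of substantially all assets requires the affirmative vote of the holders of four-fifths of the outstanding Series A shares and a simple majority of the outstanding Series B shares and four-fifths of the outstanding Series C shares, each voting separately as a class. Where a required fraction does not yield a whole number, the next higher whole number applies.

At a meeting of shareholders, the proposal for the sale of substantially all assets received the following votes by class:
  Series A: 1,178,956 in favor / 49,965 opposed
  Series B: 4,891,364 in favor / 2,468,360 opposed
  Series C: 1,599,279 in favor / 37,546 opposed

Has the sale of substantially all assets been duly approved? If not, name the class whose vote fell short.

Series A: 4/5 of 1473695 = 1178956; 1,178,956 required, 1,178,956 in favor — approved.
Series B: a majority of 9776403 is 4888202; 4,888,202 required, 4,891,364 in favor — approved.
Series C: 4/5 of 1999463 = 1599570.40, rounded up to 1599571; 1,599,571 required, 1,599,279 in favor — not approved.

Not approved — the Series C shares did not give the required vote.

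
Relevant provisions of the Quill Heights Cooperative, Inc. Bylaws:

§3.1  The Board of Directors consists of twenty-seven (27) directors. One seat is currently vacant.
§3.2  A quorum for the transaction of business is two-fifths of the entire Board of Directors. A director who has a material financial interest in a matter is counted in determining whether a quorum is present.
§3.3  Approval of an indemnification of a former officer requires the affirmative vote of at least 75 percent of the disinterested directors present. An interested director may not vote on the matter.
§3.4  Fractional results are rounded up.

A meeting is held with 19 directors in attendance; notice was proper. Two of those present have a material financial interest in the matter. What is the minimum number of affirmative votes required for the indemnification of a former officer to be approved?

13

The indemnification of a former officer requires three-fourths of the disinterested directors present (19 − 2 = 17).
3/4 of 17 = 12.75, rounded up to 13.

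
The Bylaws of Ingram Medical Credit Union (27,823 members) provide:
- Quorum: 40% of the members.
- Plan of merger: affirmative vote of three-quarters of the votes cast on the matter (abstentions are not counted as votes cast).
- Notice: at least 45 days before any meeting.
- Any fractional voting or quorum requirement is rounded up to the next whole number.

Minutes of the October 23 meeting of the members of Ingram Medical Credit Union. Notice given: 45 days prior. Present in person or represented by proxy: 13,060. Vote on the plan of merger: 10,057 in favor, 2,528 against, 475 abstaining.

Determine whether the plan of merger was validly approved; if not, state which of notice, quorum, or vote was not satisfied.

Valid — all requirements satisfied.

Notice: 45 days given; 45 required. Satisfied.
Quorum: 40% of 27,823 = 11,129.20, rounded up to 11,130; 13,060 present. Satisfied.
Vote: requires three-fourths of the votes cast (13,060 − 475 abstaining = 12,585); 3/4 of 12585 = 9438.75, rounded up to 9439, so 9,439 needed; 10,057 in favor. Satisfied.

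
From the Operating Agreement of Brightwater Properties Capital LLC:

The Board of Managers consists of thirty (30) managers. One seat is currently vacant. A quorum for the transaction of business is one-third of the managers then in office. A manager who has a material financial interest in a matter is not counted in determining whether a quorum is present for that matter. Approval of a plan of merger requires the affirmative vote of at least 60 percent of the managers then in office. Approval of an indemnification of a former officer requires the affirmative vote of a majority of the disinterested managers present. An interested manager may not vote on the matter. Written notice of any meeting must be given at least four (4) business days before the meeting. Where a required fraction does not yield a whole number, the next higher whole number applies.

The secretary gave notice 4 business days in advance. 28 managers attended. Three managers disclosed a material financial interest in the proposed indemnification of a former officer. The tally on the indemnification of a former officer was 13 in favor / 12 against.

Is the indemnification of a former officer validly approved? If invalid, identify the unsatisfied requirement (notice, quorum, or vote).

Valid — all requirements satisfied.

Notice: 4 business days given; 4 required (4 ≥ 4). Satisfied.
Quorum: 28 present, but the 3 interested managers do not count, leaving 25. Quorum is 10. Satisfied.
Vote: the indemnification of a former officer requires a majority of the disinterested managers present (28 − 3 = 25). A majority of 25 is 13, so 13 affirmative votes are needed; 13 voted in favor. Satisfied.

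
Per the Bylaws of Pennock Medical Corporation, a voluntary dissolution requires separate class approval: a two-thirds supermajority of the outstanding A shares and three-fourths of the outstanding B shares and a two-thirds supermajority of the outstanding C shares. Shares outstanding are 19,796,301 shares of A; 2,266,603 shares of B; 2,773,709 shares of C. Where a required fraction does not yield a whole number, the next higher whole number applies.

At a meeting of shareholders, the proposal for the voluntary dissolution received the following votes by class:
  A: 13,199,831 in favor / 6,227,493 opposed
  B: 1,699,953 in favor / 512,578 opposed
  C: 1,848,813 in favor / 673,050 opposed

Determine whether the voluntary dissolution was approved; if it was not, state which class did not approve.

Not approved — the C shares did not give the required vote.

A: 2/3 of 19796301 = 13197534; 13,197,534 required, 13,199,831 in favor — approved.
B: 3/4 of 2266603 = 1699952.25, rounded up to 1699953; 1,699,953 required, 1,699,953 in favor — approved.
C: 2/3 of 2773709 = 1849139.33, rounded up to 1849140; 1,849,140 required, 1,848,813 in favor — not approved.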